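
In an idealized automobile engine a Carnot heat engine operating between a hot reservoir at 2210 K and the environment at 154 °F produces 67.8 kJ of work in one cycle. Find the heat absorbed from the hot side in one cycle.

Q_H ≈ 80.17 kJ

T_C = 154 °F → (154 − 32) × 5/9 = 67.78 °C = 340.93 K.
Since the cycle is reversible, η = 1 − T_C/T_H = 1 − 340.93/2210.00 = 0.8457.
Q_H = W/η = 67.8/0.8457 = 80.17 kJ.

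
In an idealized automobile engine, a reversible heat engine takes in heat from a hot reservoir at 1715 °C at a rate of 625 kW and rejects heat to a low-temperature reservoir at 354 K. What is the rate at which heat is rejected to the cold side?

Q̇_C ≈ 111.3 kW

T_H = 1715 °C → 1715 + 273.15 = 1988.15 K.
Since the cycle is reversible, η = 1 − T_C/T_H = 1 − 354.00/1988.15 = 0.8219.
For a reversible cycle Q_C/Q_H = T_C/T_H, so Q_C = 625 × 354.00/1988.15 = 111.3 kW.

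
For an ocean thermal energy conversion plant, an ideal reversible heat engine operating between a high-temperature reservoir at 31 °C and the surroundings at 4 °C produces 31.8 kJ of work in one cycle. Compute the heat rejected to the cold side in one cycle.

T_H = 31 °C → 31 + 273.15 = 304.15 K.
T_C = 4 °C → 4 + 273.15 = 277.15 K.
Carnot efficiency: η = 1 − T_C/T_H = 1 − 277.15/304.15 = 0.0888.
Since Q_C/Q_H = T_C/T_H and Q_H = W/η, Q_C = W·T_C/(T_H − T_C) = 31.8 × 277.15/27.00 = 326 kJ.

Q_C ≈ 326 kJ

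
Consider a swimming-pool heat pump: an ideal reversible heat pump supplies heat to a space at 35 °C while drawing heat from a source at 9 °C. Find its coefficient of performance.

COP_HP ≈ 11.9

T_H = 35 °C → 35 + 273.15 = 308.15 K.
T_C = 9 °C → 9 + 273.15 = 282.15 K.
The Carnot heat-pump COP is COP_HP = T_H/(T_H − T_C) = 308.15/(308.15 − 282.15) = 11.9.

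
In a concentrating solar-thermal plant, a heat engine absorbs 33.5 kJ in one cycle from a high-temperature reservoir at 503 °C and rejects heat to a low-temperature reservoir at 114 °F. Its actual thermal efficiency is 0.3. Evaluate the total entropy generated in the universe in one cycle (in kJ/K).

T_H = 503 °C → 503 + 273.15 = 776.15 K.
T_C = 114 °F → (114 − 32) × 5/9 = 45.56 °C = 318.71 K.
W = η·Q_H = 0.3 × 33.5 = 10.05 kJ, so Q_C = Q_H − W = 23.45 kJ.
Entropy balance on the reservoirs: −Q_H/T_H = -0.04316 kJ/K, +Q_C/T_C = 0.07358 kJ/K.
ΔS_univ = −Q_H/T_H + Q_C/T_C = 0.0304 kJ/K (> 0, since η = 0.3 < η_Carnot = 0.589).

ΔS_univ ≈ 0.0304 kJ/K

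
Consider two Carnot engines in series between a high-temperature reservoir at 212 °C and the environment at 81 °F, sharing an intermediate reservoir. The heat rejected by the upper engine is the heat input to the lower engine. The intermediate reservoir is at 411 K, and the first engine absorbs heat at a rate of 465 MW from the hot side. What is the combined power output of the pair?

T_H = 212 °C → 212 + 273.15 = 485.15 K.
T_C = 81 °F → (81 − 32) × 5/9 = 27.22 °C = 300.37 K.
Two reversible stages in series are equivalent to a single Carnot engine between T_H and T_C, so η_total = 1 − T_C/T_H = 1 − 300.37/485.15 = 0.3809.
W_total = η_total · Q_H = 0.3809 × 465 = 177 MW.

Ẇ_total ≈ 177 MW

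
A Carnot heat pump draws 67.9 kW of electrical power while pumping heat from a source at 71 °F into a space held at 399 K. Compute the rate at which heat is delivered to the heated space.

T_C = 71 °F → (71 − 32) × 5/9 = 21.67 °C = 294.82 K.
COP_HP = T_H/(T_H − T_C) = 399.00/104.18 = 3.8298.
Q_H = COP_HP · W = 3.8298 × 67.9 = 260.0 kW.

Q̇_H ≈ 260.0 kW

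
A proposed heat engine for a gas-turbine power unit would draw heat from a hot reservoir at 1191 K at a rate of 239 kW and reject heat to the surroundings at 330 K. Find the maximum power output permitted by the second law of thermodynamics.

The upper bound on efficiency is η_max = 1 − T_C/T_H = 1 − 330.00/1191.00 = 0.7229.
W_max = η_max · Q_H = 0.7229 × 239 = 172.8 kW.

Ẇ_max ≈ 172.8 kW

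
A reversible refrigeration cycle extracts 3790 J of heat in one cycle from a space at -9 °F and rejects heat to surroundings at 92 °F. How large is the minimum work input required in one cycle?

T_H = 92 °F → (92 − 32) × 5/9 = 33.33 °C = 306.48 K.
T_C = -9 °F → (-9 − 32) × 5/9 = -22.78 °C = 250.37 K.
COP_R = T_C/(T_H − T_C) = 250.37/56.11 = 4.4621.
W = Q_C/COP_R = 3790/4.4621 = 849 J.

W_in ≈ 849 J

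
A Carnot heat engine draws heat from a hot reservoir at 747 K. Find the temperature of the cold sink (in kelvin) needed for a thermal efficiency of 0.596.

From η = 1 − T_C/T_H, T_C = T_H·(1 − η) = 747.00 × (1 − 0.596) = 302 K.

T_C ≈ 302 K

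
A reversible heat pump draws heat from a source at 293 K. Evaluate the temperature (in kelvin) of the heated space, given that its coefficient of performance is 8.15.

T_H ≈ 334 K

COP_HP = T_H/(T_H − T_C) ⇒ T_H = T_C·COP_HP/(COP_HP − 1) = 293.00 × 8.15/(8.15 − 1) = 334 K.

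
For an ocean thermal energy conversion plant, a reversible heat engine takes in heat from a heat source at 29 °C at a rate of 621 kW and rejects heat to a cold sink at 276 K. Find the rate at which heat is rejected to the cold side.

Q̇_C ≈ 567.3 kW

T_H = 29 °C → 29 + 273.15 = 302.15 K.
For a reversible engine, η = 1 − T_C/T_H = 1 − 276.00/302.15 = 0.0865.
For a reversible cycle Q_C/Q_H = T_C/T_H, so Q_C = 621 × 276.00/302.15 = 567.3 kW.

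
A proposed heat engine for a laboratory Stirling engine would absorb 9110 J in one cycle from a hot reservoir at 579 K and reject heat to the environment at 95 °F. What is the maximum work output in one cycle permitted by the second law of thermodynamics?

T_C = 95 °F → (95 − 32) × 5/9 = 35.00 °C = 308.15 K.
The upper bound on efficiency is η_max = 1 − T_C/T_H = 1 − 308.15/579.00 = 0.4678.
W_max = η_max · Q_H = 0.4678 × 9110 = 4260 J.

W_max ≈ 4260 J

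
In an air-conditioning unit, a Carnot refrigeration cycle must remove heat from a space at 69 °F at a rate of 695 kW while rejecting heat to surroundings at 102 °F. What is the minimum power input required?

T_H = 102 °F → (102 − 32) × 5/9 = 38.89 °C = 312.04 K.
T_C = 69 °F → (69 − 32) × 5/9 = 20.56 °C = 293.71 K.
Carnot COP: COP_R = T_C/(T_H − T_C) = 293.71/18.33 = 16.0203.
W = Q_C/COP_R = 695/16.0203 = 43.4 kW.

Ẇ_in ≈ 43.4 kW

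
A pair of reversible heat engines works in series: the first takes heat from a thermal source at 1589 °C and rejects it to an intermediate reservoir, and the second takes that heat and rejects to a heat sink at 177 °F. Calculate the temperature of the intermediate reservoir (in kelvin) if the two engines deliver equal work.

T_m ≈ 1108 K

T_H = 1589 °C → 1589 + 273.15 = 1862.15 K.
T_C = 177 °F → (177 − 32) × 5/9 = 80.56 °C = 353.71 K.
For reversible stages Q_m = Q_H·(T_m/T_H). Setting W₁ = Q_H(1 − T_m/T_H) equal to W₂ = Q_m(1 − T_C/T_m) = Q_H·(T_m − T_C)/T_H gives T_H − T_m = T_m − T_C, so T_m = (T_H + T_C)/2 = (1862.15 + 353.71)/2 = 1108 K.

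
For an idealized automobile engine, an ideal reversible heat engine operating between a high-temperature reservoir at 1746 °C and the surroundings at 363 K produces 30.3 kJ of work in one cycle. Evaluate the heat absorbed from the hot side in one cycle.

T_H = 1746 °C → 1746 + 273.15 = 2019.15 K.
Carnot efficiency: η = 1 − T_C/T_H = 1 − 363.00/2019.15 = 0.8202.
Q_H = W/η = 30.3/0.8202 = 36.9 kJ.

Q_H ≈ 36.9 kJ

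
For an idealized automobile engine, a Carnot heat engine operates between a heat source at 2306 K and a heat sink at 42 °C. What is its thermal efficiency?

η ≈ 0.863

T_C = 42 °C → 42 + 273.15 = 315.15 K.
For a reversible engine, η = 1 − T_C/T_H = 1 − 315.15/2306.00 = 0.863.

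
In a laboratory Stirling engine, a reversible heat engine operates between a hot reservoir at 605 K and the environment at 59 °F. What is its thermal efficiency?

T_C = 59 °F → (59 − 32) × 5/9 = 15.00 °C = 288.15 K.
For a reversible engine, η = 1 − T_C/T_H = 1 − 288.15/605.00 = 0.524.

η ≈ 0.524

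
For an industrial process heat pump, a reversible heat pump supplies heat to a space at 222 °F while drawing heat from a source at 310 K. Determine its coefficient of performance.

COP_HP ≈ 5.51

T_H = 222 °F → (222 − 32) × 5/9 = 105.56 °C = 378.71 K.
COP_HP = T_H/(T_H − T_C) = 378.71/(378.71 − 310.00) = 5.51.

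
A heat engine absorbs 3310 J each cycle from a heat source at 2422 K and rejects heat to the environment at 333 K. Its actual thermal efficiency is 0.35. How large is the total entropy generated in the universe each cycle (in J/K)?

W = η·Q_H = 0.35 × 3310 = 1158 J, so Q_C = Q_H − W = 2152 J.
Reservoir entropy changes: ΔS_H = −Q_H/T_H = −3310/2422.00 = -1.367 J/K and ΔS_C = +Q_C/T_C = 2152/333.00 = 6.461 J/K.
ΔS_univ = −Q_H/T_H + Q_C/T_C = 5.094 J/K (> 0, since η = 0.35 < η_Carnot = 0.863).

ΔS_univ ≈ 5.094 J/K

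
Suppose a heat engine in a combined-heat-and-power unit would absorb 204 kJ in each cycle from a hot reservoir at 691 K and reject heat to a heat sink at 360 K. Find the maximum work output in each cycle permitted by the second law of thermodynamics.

W_max ≈ 97.7 kJ

The second-law ceiling is the Carnot efficiency, η_max = 1 − T_C/T_H = 1 − 360.00/691.00 = 0.4790.
W_max = η_max · Q_H = 0.4790 × 204 = 97.7 kJ.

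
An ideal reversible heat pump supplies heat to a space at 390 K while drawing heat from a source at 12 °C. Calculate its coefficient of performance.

T_C = 12 °C → 12 + 273.15 = 285.15 K.
The Carnot heat-pump COP is COP_HP = T_H/(T_H − T_C) = 390.00/(390.00 − 285.15) = 3.72.

COP_HP ≈ 3.72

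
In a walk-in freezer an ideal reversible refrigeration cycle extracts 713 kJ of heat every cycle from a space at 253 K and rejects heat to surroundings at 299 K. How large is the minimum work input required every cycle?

Carnot COP: COP_R = T_C/(T_H − T_C) = 253.00/46.00 = 5.5000.
W = Q_C/COP_R = 713/5.5000 = 130 kJ.

W_in ≈ 130 kJ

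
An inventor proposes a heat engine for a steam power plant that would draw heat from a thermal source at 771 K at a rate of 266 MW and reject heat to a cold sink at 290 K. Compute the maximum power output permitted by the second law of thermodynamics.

By the Carnot theorem, η_max = 1 − T_C/T_H = 1 − 290.00/771.00 = 0.6239.
W_max = η_max · Q_H = 0.6239 × 266 = 166 MW.

Ẇ_max ≈ 166 MW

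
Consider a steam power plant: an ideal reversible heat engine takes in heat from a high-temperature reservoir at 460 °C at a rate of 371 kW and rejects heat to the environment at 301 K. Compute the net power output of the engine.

T_H = 460 °C → 460 + 273.15 = 733.15 K.
η_rev = 1 − T_C/T_H = 1 − 301.00/733.15 = 0.5894.
W = η·Q_H = 0.5894 × 371 = 219 kW.

Ẇ ≈ 219 kW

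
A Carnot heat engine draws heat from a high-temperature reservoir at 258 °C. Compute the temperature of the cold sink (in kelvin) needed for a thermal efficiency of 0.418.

T_H = 258 °C → 258 + 273.15 = 531.15 K.
From η = 1 − T_C/T_H, T_C = T_H·(1 − η) = 531.15 × (1 − 0.418) = 309.1 K.

T_C ≈ 309.1 K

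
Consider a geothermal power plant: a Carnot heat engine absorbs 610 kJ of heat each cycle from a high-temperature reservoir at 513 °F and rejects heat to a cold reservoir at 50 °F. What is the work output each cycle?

W ≈ 290 kJ

T_H = 513 °F → (513 − 32) × 5/9 = 267.22 °C = 540.37 K.
T_C = 50 °F → (50 − 32) × 5/9 = 10.00 °C = 283.15 K.
For a reversible engine, η = 1 − T_C/T_H = 1 − 283.15/540.37 = 0.4760.
W = η·Q_H = 0.4760 × 610 = 290 kJ.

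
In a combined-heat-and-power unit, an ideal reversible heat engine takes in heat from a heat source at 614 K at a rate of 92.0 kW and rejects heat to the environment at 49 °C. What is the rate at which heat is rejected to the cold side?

Q̇_C ≈ 48.27 kW

T_C = 49 °C → 49 + 273.15 = 322.15 K.
Carnot efficiency: η = 1 − T_C/T_H = 1 − 322.15/614.00 = 0.4753.
For a reversible cycle Q_C/Q_H = T_C/T_H, so Q_C = 92.0 × 322.15/614.00 = 48.27 kW.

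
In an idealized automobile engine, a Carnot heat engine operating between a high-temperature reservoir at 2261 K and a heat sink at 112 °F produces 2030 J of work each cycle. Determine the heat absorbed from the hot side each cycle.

Q_H ≈ 2360 J

T_C = 112 °F → (112 − 32) × 5/9 = 44.44 °C = 317.59 K.
Since the cycle is reversible, η = 1 − T_C/T_H = 1 − 317.59/2261.00 = 0.8595.
Q_H = W/η = 2030/0.8595 = 2360 J.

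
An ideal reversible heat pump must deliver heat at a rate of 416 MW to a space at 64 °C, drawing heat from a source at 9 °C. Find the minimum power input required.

Ẇ_in ≈ 67.9 MW

T_H = 64 °C → 64 + 273.15 = 337.15 K.
T_C = 9 °C → 9 + 273.15 = 282.15 K.
COP_HP = T_H/(T_H − T_C) = 337.15/55.00 = 6.1300.
W = Q_H/COP_HP = 416/6.1300 = 67.9 MW.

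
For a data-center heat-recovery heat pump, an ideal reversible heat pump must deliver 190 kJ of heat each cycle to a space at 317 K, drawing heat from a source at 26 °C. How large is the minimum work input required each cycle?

W_in ≈ 10.7 kJ

T_C = 26 °C → 26 + 273.15 = 299.15 K.
Reversible heating COP: COP_HP = T_H/(T_H − T_C) = 317.00/17.85 = 17.7591.
W = Q_H/COP_HP = 190/17.7591 = 10.7 kJ.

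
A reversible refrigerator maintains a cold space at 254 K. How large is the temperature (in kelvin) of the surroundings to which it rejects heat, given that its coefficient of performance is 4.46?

COP_R = T_C/(T_H − T_C) ⇒ T_H = T_C·(1 + 1/COP_R) = 254.00 × (1 + 1/4.46) = 311.0 K.

T_H ≈ 311.0 K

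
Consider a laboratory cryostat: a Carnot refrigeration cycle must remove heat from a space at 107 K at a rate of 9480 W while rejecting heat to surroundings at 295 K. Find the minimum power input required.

Carnot COP: COP_R = T_C/(T_H − T_C) = 107.00/188.00 = 0.5691.
W = Q_C/COP_R = 9480/0.5691 = 16700 W.

Ẇ_in ≈ 16700 W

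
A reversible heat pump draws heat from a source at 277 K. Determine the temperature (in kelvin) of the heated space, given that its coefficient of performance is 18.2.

T_H ≈ 293 K

COP_HP = T_H/(T_H − T_C) ⇒ T_H = T_C·COP_HP/(COP_HP − 1) = 277.00 × 18.2/(18.2 − 1) = 293 K.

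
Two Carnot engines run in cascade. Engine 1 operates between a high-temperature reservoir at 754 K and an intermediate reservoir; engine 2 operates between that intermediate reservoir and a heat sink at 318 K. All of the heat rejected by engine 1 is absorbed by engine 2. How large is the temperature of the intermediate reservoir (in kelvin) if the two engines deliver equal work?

T_m ≈ 536.0 K

For reversible stages Q_m = Q_H·(T_m/T_H). Setting W₁ = Q_H(1 − T_m/T_H) equal to W₂ = Q_m(1 − T_C/T_m) = Q_H·(T_m − T_C)/T_H gives T_H − T_m = T_m − T_C, so T_m = (T_H + T_C)/2 = (754.00 + 318.00)/2 = 536.0 K.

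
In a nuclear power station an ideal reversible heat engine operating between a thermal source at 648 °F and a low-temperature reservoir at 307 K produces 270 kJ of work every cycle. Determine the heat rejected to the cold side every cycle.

Q_C ≈ 269 kJ

T_H = 648 °F → (648 − 32) × 5/9 = 342.22 °C = 615.37 K.
η_rev = 1 − T_C/T_H = 1 − 307.00/615.37 = 0.5011.
Since Q_C/Q_H = T_C/T_H and Q_H = W/η, Q_C = W·T_C/(T_H − T_C) = 270 × 307.00/308.37 = 269 kJ.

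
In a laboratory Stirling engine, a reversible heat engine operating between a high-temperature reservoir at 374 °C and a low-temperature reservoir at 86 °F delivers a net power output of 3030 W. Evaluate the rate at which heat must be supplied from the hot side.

T_H = 374 °C → 374 + 273.15 = 647.15 K.
T_C = 86 °F → (86 − 32) × 5/9 = 30.00 °C = 303.15 K.
Since the cycle is reversible, η = 1 − T_C/T_H = 1 − 303.15/647.15 = 0.5316.
Q_H = W/η = 3030/0.5316 = 5700 W.

Q̇_H ≈ 5700 W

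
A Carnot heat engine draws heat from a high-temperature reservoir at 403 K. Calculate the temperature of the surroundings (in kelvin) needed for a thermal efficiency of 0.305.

T_C ≈ 280 K

From η = 1 − T_C/T_H, T_C = T_H·(1 − η) = 403.00 × (1 − 0.305) = 280 K.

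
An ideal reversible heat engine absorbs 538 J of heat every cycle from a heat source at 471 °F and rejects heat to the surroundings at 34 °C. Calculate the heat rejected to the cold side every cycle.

T_H = 471 °F → (471 − 32) × 5/9 = 243.89 °C = 517.04 K.
T_C = 34 °C → 34 + 273.15 = 307.15 K.
The Carnot efficiency is η = 1 − T_C/T_H = 1 − 307.15/517.04 = 0.4059.
For a reversible cycle Q_C/Q_H = T_C/T_H, so Q_C = 538 × 307.15/517.04 = 320 J.

Q_C ≈ 320 J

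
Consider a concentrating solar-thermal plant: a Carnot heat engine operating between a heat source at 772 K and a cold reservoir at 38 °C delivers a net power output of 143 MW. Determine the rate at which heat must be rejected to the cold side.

Q̇_C ≈ 96.5 MW

T_C = 38 °C → 38 + 273.15 = 311.15 K.
Since the cycle is reversible, η = 1 − T_C/T_H = 1 − 311.15/772.00 = 0.5970.
Since Q_C/Q_H = T_C/T_H and Q_H = W/η, Q_C = W·T_C/(T_H − T_C) = 143 × 311.15/460.85 = 96.5 MW.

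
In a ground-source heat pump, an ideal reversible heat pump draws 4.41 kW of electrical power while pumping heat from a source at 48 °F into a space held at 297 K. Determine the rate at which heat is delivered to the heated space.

Q̇_H ≈ 87.5 kW

T_C = 48 °F → (48 − 32) × 5/9 = 8.89 °C = 282.04 K.
The Carnot heat-pump COP is COP_HP = T_H/(T_H − T_C) = 297.00/14.96 = 19.8515.
Q_H = COP_HP · W = 19.8515 × 4.41 = 87.5 kW.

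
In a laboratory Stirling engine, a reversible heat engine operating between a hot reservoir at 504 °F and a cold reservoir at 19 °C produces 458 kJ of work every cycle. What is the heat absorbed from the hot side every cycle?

T_H = 504 °F → (504 − 32) × 5/9 = 262.22 °C = 535.37 K.
T_C = 19 °C → 19 + 273.15 = 292.15 K.
For a reversible engine, η = 1 − T_C/T_H = 1 − 292.15/535.37 = 0.4543.
Q_H = W/η = 458/0.4543 = 1010 kJ.

Q_H ≈ 1010 kJ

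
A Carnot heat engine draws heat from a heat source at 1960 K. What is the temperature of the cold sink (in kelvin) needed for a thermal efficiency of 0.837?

T_C ≈ 319 K

From η = 1 − T_C/T_H, T_C = T_H·(1 − η) = 1960.00 × (1 − 0.837) = 319 K.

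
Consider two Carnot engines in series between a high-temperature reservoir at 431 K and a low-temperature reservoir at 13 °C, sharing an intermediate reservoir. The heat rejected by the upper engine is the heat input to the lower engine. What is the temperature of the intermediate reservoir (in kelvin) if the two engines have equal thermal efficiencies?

T_C = 13 °C → 13 + 273.15 = 286.15 K.
Equal efficiencies require 1 − T_m/T_H = 1 − T_C/T_m, i.e. T_m/T_H = T_C/T_m, so T_m = √(T_H·T_C) = √(431.00 × 286.15) = 351 K.

T_m ≈ 351 K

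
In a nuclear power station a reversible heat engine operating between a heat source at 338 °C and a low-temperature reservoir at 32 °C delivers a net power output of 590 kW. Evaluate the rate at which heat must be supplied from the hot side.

T_H = 338 °C → 338 + 273.15 = 611.15 K.
T_C = 32 °C → 32 + 273.15 = 305.15 K.
The Carnot efficiency is η = 1 − T_C/T_H = 1 − 305.15/611.15 = 0.5007.
Q_H = W/η = 590/0.5007 = 1180 kW.

Q̇_H ≈ 1180 kW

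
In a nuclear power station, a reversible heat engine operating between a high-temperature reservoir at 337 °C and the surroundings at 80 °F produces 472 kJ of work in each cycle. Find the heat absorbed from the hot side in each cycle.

Q_H ≈ 928 kJ

T_H = 337 °C → 337 + 273.15 = 610.15 K.
T_C = 80 °F → (80 − 32) × 5/9 = 26.67 °C = 299.82 K.
Carnot efficiency: η = 1 − T_C/T_H = 1 − 299.82/610.15 = 0.5086.
Q_H = W/η = 472/0.5086 = 928 kJ.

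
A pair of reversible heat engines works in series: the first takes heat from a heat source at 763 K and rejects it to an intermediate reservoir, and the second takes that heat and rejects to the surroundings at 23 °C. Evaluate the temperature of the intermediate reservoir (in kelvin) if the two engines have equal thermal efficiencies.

T_C = 23 °C → 23 + 273.15 = 296.15 K.
Equal efficiencies require 1 − T_m/T_H = 1 − T_C/T_m, i.e. T_m/T_H = T_C/T_m, so T_m = √(T_H·T_C) = √(763.00 × 296.15) = 475.4 K.

T_m ≈ 475.4 K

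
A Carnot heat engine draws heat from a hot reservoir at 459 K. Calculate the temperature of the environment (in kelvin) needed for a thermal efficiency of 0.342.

T_C ≈ 302 K

From η = 1 − T_C/T_H, T_C = T_H·(1 − η) = 459.00 × (1 − 0.342) = 302 K.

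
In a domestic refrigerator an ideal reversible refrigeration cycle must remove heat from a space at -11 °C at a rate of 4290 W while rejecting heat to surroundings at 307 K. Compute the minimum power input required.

Ẇ_in ≈ 734 W

T_C = -11 °C → -11 + 273.15 = 262.15 K.
For a reversible refrigerator, COP_R = T_C/(T_H − T_C) = 262.15/44.85 = 5.8450.
W = Q_C/COP_R = 4290/5.8450 = 734 W.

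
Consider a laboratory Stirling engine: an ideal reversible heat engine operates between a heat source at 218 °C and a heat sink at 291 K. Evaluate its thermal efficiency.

η ≈ 0.408

T_H = 218 °C → 218 + 273.15 = 491.15 K.
For a reversible engine, η = 1 − T_C/T_H = 1 − 291.00/491.15 = 0.408.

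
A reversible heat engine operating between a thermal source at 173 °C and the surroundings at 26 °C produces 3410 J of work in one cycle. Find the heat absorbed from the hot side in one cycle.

T_H = 173 °C → 173 + 273.15 = 446.15 K.
T_C = 26 °C → 26 + 273.15 = 299.15 K.
Carnot efficiency: η = 1 − T_C/T_H = 1 − 299.15/446.15 = 0.3295.
Q_H = W/η = 3410/0.3295 = 10350 J.

Q_H ≈ 10350 J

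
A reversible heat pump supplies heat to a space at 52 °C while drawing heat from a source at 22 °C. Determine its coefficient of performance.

T_H = 52 °C → 52 + 273.15 = 325.15 K.
T_C = 22 °C → 22 + 273.15 = 295.15 K.
The Carnot heat-pump COP is COP_HP = T_H/(T_H − T_C) = 325.15/(325.15 − 295.15) = 10.84.

COP_HP ≈ 10.84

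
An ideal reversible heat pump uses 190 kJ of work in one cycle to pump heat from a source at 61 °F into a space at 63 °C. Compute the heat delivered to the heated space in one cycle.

T_H = 63 °C → 63 + 273.15 = 336.15 K.
T_C = 61 °F → (61 − 32) × 5/9 = 16.11 °C = 289.26 K.
Reversible heating COP: COP_HP = T_H/(T_H − T_C) = 336.15/46.89 = 7.1691.
Q_H = COP_HP · W = 7.1691 × 190 = 1362 kJ.

Q_H ≈ 1362 kJ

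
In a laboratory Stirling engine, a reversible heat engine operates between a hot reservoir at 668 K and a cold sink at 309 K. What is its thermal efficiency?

η ≈ 0.5374

Since the cycle is reversible, η = 1 − T_C/T_H = 1 − 309.00/668.00 = 0.5374.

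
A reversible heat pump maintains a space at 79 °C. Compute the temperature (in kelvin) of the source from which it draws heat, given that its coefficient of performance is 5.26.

T_C ≈ 285 K

T_H = 79 °C → 79 + 273.15 = 352.15 K.
COP_HP = T_H/(T_H − T_C) ⇒ T_C = T_H·(COP_HP − 1)/COP_HP = 352.15 × (5.26 − 1)/5.26 = 285 K.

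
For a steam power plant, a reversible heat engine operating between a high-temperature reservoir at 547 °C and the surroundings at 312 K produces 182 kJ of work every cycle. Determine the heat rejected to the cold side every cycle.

Q_C ≈ 112 kJ

T_H = 547 °C → 547 + 273.15 = 820.15 K.
η_rev = 1 − T_C/T_H = 1 − 312.00/820.15 = 0.6196.
Since Q_C/Q_H = T_C/T_H and Q_H = W/η, Q_C = W·T_C/(T_H − T_C) = 182 × 312.00/508.15 = 112 kJ.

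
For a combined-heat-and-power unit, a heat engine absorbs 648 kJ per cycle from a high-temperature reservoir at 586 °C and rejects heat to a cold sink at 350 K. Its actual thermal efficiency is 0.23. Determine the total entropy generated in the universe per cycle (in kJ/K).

ΔS_univ ≈ 0.671 kJ/K

T_H = 586 °C → 586 + 273.15 = 859.15 K.
W = η·Q_H = 0.23 × 648 = 149.0 kJ, so Q_C = Q_H − W = 499.0 kJ.
Reservoir entropy changes: ΔS_H = −Q_H/T_H = −648/859.15 = -0.7542 kJ/K and ΔS_C = +Q_C/T_C = 499.0/350.00 = 1.426 kJ/K.
ΔS_univ = −Q_H/T_H + Q_C/T_C = 0.671 kJ/K (> 0, since η = 0.23 < η_Carnot = 0.593).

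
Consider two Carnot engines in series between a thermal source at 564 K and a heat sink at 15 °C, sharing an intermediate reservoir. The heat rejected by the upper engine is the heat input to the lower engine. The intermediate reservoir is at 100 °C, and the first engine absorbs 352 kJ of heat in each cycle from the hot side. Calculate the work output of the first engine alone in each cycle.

T_C = 15 °C → 15 + 273.15 = 288.15 K.
T_m = 100 °C → 100 + 273.15 = 373.15 K.
First-stage efficiency η₁ = 1 − T_m/T_H = 1 − 373.15/564.00 = 0.3384.
W₁ = η₁·Q_H = 0.3384 × 352 = 119 kJ.

W₁ ≈ 119 kJ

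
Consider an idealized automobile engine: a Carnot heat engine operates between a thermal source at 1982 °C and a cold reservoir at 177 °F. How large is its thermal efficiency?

T_H = 1982 °C → 1982 + 273.15 = 2255.15 K.
T_C = 177 °F → (177 − 32) × 5/9 = 80.56 °C = 353.71 K.
Carnot efficiency: η = 1 − T_C/T_H = 1 − 353.71/2255.15 = 0.843.

η ≈ 0.843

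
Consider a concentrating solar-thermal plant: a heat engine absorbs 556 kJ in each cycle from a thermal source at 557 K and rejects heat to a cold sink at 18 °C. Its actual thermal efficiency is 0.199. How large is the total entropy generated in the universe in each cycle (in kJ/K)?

T_C = 18 °C → 18 + 273.15 = 291.15 K.
W = η·Q_H = 0.199 × 556 = 110.6 kJ, so Q_C = Q_H − W = 445.4 kJ.
The hot reservoir loses entropy Q_H/T_H = 556/557.00 = 0.9982 kJ/K; the cold reservoir gains Q_C/T_C = 445.4/291.15 = 1.530 kJ/K.
ΔS_univ = −Q_H/T_H + Q_C/T_C = 0.5314 kJ/K (> 0, since η = 0.199 < η_Carnot = 0.477).

ΔS_univ ≈ 0.5314 kJ/K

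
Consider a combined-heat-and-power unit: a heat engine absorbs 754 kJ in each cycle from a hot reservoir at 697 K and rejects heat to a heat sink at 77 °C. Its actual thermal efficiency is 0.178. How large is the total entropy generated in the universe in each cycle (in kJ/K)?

T_C = 77 °C → 77 + 273.15 = 350.15 K.
W = η·Q_H = 0.178 × 754 = 134.2 kJ, so Q_C = Q_H − W = 619.8 kJ.
Entropy balance on the reservoirs: −Q_H/T_H = -1.082 kJ/K, +Q_C/T_C = 1.770 kJ/K.
ΔS_univ = −Q_H/T_H + Q_C/T_C = 0.688 kJ/K (> 0, since η = 0.178 < η_Carnot = 0.498).

ΔS_univ ≈ 0.688 kJ/K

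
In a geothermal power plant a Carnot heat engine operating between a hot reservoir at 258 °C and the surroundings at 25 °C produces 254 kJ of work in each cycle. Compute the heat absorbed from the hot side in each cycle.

Q_H ≈ 579 kJ

T_H = 258 °C → 258 + 273.15 = 531.15 K.
T_C = 25 °C → 25 + 273.15 = 298.15 K.
Since the cycle is reversible, η = 1 − T_C/T_H = 1 − 298.15/531.15 = 0.4387.
Q_H = W/η = 254/0.4387 = 579 kJ.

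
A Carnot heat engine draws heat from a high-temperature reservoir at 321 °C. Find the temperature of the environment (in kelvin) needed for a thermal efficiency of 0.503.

T_H = 321 °C → 321 + 273.15 = 594.15 K.
From η = 1 − T_C/T_H, T_C = T_H·(1 − η) = 594.15 × (1 − 0.503) = 295 K.

T_C ≈ 295 K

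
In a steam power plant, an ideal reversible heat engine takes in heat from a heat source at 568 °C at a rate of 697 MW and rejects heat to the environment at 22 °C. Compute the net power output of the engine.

Ẇ ≈ 452.4 MW

T_H = 568 °C → 568 + 273.15 = 841.15 K.
T_C = 22 °C → 22 + 273.15 = 295.15 K.
The Carnot efficiency is η = 1 − T_C/T_H = 1 − 295.15/841.15 = 0.6491.
W = η·Q_H = 0.6491 × 697 = 452.4 MW.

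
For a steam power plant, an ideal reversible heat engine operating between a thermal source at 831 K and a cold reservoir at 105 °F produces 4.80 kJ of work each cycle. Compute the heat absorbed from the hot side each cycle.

Q_H ≈ 7.711 kJ

T_C = 105 °F → (105 − 32) × 5/9 = 40.56 °C = 313.71 K.
For a reversible engine, η = 1 − T_C/T_H = 1 − 313.71/831.00 = 0.6225.
Q_H = W/η = 4.80/0.6225 = 7.711 kJ.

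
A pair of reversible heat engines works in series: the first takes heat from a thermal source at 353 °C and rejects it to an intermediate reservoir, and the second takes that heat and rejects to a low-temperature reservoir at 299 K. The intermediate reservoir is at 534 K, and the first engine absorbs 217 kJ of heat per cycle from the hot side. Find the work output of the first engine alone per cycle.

W₁ ≈ 31.9 kJ

T_H = 353 °C → 353 + 273.15 = 626.15 K.
First-stage efficiency η₁ = 1 − T_m/T_H = 1 − 534.00/626.15 = 0.1472.
W₁ = η₁·Q_H = 0.1472 × 217 = 31.9 kJ.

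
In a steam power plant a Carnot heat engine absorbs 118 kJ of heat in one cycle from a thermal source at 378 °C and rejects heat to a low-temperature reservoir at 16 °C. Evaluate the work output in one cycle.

T_H = 378 °C → 378 + 273.15 = 651.15 K.
T_C = 16 °C → 16 + 273.15 = 289.15 K.
The Carnot efficiency is η = 1 − T_C/T_H = 1 − 289.15/651.15 = 0.5559.
W = η·Q_H = 0.5559 × 118 = 65.6 kJ.

W ≈ 65.6 kJ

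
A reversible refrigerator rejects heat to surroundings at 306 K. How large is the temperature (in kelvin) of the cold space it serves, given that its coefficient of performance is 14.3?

T_C ≈ 286 K

COP_R = T_C/(T_H − T_C) ⇒ T_C = T_H·COP_R/(1 + COP_R) = 306.00 × 14.3/(1 + 14.3) = 286 K.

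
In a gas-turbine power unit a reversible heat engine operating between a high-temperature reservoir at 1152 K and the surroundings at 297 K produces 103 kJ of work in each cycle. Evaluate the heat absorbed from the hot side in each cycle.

Q_H ≈ 139 kJ

The Carnot efficiency is η = 1 − T_C/T_H = 1 − 297.00/1152.00 = 0.7422.
Q_H = W/η = 103/0.7422 = 139 kJ.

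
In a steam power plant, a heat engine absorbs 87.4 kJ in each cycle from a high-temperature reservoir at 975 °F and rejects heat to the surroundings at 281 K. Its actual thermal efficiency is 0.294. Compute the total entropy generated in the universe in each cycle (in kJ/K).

T_H = 975 °F → (975 − 32) × 5/9 = 523.89 °C = 797.04 K.
W = η·Q_H = 0.294 × 87.4 = 25.70 kJ, so Q_C = Q_H − W = 61.70 kJ.
Reservoir entropy changes: ΔS_H = −Q_H/T_H = −87.4/797.04 = -0.1097 kJ/K and ΔS_C = +Q_C/T_C = 61.70/281.00 = 0.2196 kJ/K.
ΔS_univ = −Q_H/T_H + Q_C/T_C = 0.110 kJ/K (> 0, since η = 0.294 < η_Carnot = 0.647).

ΔS_univ ≈ 0.110 kJ/K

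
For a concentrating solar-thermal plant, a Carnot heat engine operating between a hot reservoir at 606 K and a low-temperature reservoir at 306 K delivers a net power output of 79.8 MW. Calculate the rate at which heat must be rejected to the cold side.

Q̇_C ≈ 81.40 MW

Carnot efficiency: η = 1 − T_C/T_H = 1 − 306.00/606.00 = 0.4950.
Since Q_C/Q_H = T_C/T_H and Q_H = W/η, Q_C = W·T_C/(T_H − T_C) = 79.8 × 306.00/300.00 = 81.40 MW.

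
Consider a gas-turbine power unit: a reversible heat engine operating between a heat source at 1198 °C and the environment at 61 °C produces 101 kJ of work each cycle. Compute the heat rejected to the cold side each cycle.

T_H = 1198 °C → 1198 + 273.15 = 1471.15 K.
T_C = 61 °C → 61 + 273.15 = 334.15 K.
η_rev = 1 − T_C/T_H = 1 − 334.15/1471.15 = 0.7729.
Since Q_C/Q_H = T_C/T_H and Q_H = W/η, Q_C = W·T_C/(T_H − T_C) = 101 × 334.15/1137.00 = 29.7 kJ.

Q_C ≈ 29.7 kJ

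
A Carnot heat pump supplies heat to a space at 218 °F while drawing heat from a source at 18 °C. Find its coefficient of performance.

COP_HP ≈ 4.412

T_H = 218 °F → (218 − 32) × 5/9 = 103.33 °C = 376.48 K.
T_C = 18 °C → 18 + 273.15 = 291.15 K.
Reversible heating COP: COP_HP = T_H/(T_H − T_C) = 376.48/(376.48 − 291.15) = 4.412.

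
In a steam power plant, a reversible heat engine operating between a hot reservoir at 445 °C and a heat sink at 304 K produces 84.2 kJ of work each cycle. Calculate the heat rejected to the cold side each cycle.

T_H = 445 °C → 445 + 273.15 = 718.15 K.
Carnot efficiency: η = 1 − T_C/T_H = 1 − 304.00/718.15 = 0.5767.
Since Q_C/Q_H = T_C/T_H and Q_H = W/η, Q_C = W·T_C/(T_H − T_C) = 84.2 × 304.00/414.15 = 61.8 kJ.

Q_C ≈ 61.8 kJ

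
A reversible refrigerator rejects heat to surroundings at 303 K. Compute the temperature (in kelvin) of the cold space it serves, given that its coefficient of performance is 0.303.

COP_R = T_C/(T_H − T_C) ⇒ T_C = T_H·COP_R/(1 + COP_R) = 303.00 × 0.303/(1 + 0.303) = 70.46 K.

T_C ≈ 70.46 K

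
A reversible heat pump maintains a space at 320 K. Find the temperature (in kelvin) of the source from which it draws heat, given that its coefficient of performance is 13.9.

COP_HP = T_H/(T_H − T_C) ⇒ T_C = T_H·(COP_HP − 1)/COP_HP = 320.00 × (13.9 − 1)/13.9 = 297 K.

T_C ≈ 297 K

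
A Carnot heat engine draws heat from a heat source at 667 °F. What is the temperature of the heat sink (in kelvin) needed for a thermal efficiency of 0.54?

T_C ≈ 288 K

T_H = 667 °F → (667 − 32) × 5/9 = 352.78 °C = 625.93 K.
From η = 1 − T_C/T_H, T_C = T_H·(1 − η) = 625.93 × (1 − 0.54) = 288 K.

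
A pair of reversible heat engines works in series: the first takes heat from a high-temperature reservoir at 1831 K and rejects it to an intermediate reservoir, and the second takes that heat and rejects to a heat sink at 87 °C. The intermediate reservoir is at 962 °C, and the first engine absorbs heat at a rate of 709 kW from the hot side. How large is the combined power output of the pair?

Ẇ_total ≈ 570 kW

T_C = 87 °C → 87 + 273.15 = 360.15 K.
Two reversible stages in series are equivalent to a single Carnot engine between T_H and T_C, so η_total = 1 − T_C/T_H = 1 − 360.15/1831.00 = 0.8033.
W_total = η_total · Q_H = 0.8033 × 709 = 570 kW.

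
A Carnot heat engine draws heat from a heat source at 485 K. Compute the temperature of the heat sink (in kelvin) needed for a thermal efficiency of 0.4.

From η = 1 − T_C/T_H, T_C = T_H·(1 − η) = 485.00 × (1 − 0.4) = 291 K.

T_C ≈ 291 K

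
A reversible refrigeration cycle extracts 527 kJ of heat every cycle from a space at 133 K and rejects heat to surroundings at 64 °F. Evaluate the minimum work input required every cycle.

W_in ≈ 625.8 kJ

T_H = 64 °F → (64 − 32) × 5/9 = 17.78 °C = 290.93 K.
For a reversible refrigerator, COP_R = T_C/(T_H − T_C) = 133.00/157.93 = 0.8422.
W = Q_C/COP_R = 527/0.8422 = 625.8 kJ.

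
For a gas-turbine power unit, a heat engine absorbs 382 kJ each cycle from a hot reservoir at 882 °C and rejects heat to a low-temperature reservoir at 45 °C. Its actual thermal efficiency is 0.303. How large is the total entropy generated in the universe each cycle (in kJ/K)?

ΔS_univ ≈ 0.5062 kJ/K

T_H = 882 °C → 882 + 273.15 = 1155.15 K.
T_C = 45 °C → 45 + 273.15 = 318.15 K.
W = η·Q_H = 0.303 × 382 = 115.7 kJ, so Q_C = Q_H − W = 266.3 kJ.
Reservoir entropy changes: ΔS_H = −Q_H/T_H = −382/1155.15 = -0.3307 kJ/K and ΔS_C = +Q_C/T_C = 266.3/318.15 = 0.8369 kJ/K.
ΔS_univ = −Q_H/T_H + Q_C/T_C = 0.5062 kJ/K (> 0, since η = 0.303 < η_Carnot = 0.725).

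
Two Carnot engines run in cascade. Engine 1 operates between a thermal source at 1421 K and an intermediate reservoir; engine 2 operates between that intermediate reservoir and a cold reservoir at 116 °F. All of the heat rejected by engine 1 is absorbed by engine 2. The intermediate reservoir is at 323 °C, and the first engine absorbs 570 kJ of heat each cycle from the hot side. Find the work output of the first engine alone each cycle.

T_C = 116 °F → (116 − 32) × 5/9 = 46.67 °C = 319.82 K.
T_m = 323 °C → 323 + 273.15 = 596.15 K.
First-stage efficiency η₁ = 1 − T_m/T_H = 1 − 596.15/1421.00 = 0.5805.
W₁ = η₁·Q_H = 0.5805 × 570 = 331 kJ.

W₁ ≈ 331 kJ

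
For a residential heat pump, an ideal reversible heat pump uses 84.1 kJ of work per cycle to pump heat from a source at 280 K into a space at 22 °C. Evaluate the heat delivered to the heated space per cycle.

Q_H ≈ 1638 kJ

T_H = 22 °C → 22 + 273.15 = 295.15 K.
Reversible heating COP: COP_HP = T_H/(T_H − T_C) = 295.15/15.15 = 19.4818.
Q_H = COP_HP · W = 19.4818 × 84.1 = 1638 kJ.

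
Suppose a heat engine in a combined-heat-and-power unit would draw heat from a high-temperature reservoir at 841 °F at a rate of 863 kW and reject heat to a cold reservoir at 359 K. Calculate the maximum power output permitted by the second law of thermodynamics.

T_H = 841 °F → (841 − 32) × 5/9 = 449.44 °C = 722.59 K.
The upper bound on efficiency is η_max = 1 − T_C/T_H = 1 − 359.00/722.59 = 0.5032.
W_max = η_max · Q_H = 0.5032 × 863 = 434 kW.

Ẇ_max ≈ 434 kW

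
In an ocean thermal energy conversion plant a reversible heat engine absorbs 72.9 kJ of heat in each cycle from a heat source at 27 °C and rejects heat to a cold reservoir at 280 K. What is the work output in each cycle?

W ≈ 4.89 kJ

T_H = 27 °C → 27 + 273.15 = 300.15 K.
Carnot efficiency: η = 1 − T_C/T_H = 1 − 280.00/300.15 = 0.0671.
W = η·Q_H = 0.0671 × 72.9 = 4.89 kJ.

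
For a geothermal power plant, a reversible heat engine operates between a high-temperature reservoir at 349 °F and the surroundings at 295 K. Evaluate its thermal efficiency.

η ≈ 0.343

T_H = 349 °F → (349 − 32) × 5/9 = 176.11 °C = 449.26 K.
η_rev = 1 − T_C/T_H = 1 − 295.00/449.26 = 0.343.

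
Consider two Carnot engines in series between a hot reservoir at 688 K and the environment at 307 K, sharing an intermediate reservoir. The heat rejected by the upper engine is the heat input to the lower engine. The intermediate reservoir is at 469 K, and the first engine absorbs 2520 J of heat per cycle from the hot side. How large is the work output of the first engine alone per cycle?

W₁ ≈ 802 J

First-stage efficiency η₁ = 1 − T_m/T_H = 1 − 469.00/688.00 = 0.3183.
W₁ = η₁·Q_H = 0.3183 × 2520 = 802 J.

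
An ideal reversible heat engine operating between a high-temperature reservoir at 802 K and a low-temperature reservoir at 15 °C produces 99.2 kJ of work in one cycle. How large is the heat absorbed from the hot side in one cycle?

Q_H ≈ 155 kJ

T_C = 15 °C → 15 + 273.15 = 288.15 K.
The Carnot efficiency is η = 1 − T_C/T_H = 1 − 288.15/802.00 = 0.6407.
Q_H = W/η = 99.2/0.6407 = 155 kJ.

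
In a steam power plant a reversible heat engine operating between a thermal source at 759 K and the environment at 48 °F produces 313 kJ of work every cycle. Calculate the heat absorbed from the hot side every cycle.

Q_H ≈ 498 kJ

T_C = 48 °F → (48 − 32) × 5/9 = 8.89 °C = 282.04 K.
Carnot efficiency: η = 1 − T_C/T_H = 1 − 282.04/759.00 = 0.6284.
Q_H = W/η = 313/0.6284 = 498 kJ.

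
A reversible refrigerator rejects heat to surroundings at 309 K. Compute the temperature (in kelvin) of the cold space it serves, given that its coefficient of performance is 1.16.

COP_R = T_C/(T_H − T_C) ⇒ T_C = T_H·COP_R/(1 + COP_R) = 309.00 × 1.16/(1 + 1.16) = 165.9 K.

T_C ≈ 165.9 K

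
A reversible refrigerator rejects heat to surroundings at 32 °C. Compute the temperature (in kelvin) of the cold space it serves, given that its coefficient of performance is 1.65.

T_H = 32 °C → 32 + 273.15 = 305.15 K.
COP_R = T_C/(T_H − T_C) ⇒ T_C = T_H·COP_R/(1 + COP_R) = 305.15 × 1.65/(1 + 1.65) = 190 K.

T_C ≈ 190 K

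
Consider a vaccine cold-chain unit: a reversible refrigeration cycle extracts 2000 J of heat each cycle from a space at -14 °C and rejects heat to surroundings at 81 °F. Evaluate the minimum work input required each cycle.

T_H = 81 °F → (81 − 32) × 5/9 = 27.22 °C = 300.37 K.
T_C = -14 °C → -14 + 273.15 = 259.15 K.
Carnot COP: COP_R = T_C/(T_H − T_C) = 259.15/41.22 = 6.2867.
W = Q_C/COP_R = 2000/6.2867 = 318 J.

W_in ≈ 318 J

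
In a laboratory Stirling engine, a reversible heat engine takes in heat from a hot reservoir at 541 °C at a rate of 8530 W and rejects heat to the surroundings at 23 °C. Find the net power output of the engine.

Ẇ ≈ 5430 W

T_H = 541 °C → 541 + 273.15 = 814.15 K.
T_C = 23 °C → 23 + 273.15 = 296.15 K.
For a reversible engine, η = 1 − T_C/T_H = 1 − 296.15/814.15 = 0.6362.
W = η·Q_H = 0.6362 × 8530 = 5430 W.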